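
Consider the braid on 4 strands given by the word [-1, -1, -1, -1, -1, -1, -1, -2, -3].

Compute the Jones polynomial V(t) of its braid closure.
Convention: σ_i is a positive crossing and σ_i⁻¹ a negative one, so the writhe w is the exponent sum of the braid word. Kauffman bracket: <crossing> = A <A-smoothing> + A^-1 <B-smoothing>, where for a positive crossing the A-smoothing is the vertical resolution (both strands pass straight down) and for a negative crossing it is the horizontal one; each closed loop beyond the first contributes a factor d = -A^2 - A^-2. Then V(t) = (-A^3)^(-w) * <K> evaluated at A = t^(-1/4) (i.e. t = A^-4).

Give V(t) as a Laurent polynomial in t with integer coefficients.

t^-3 + t^-5 - t^-6 + t^-7 - t^-8 + t^-9 - t^-10

Derivation:
The presented braid s1^-1 s1^-1 s1^-1 s1^-1 s1^-1 s1^-1 s1^-1 s2^-1 s3^-1 on 4 strands reduces by inverse Markov moves (closure unchanged at each step):
  Destabilize: the word has the form β·s3^-1 where s3^-1 occurs only as the final letter (β ∈ B_3); drop it and the last strand → 3 strands.
  Destabilize: the word has the form β·s2^-1 where s2^-1 occurs only as the final letter (β ∈ B_2); drop it and the last strand → 2 strands.
Reduced to β = s1^-1 s1^-1 s1^-1 s1^-1 s1^-1 s1^-1 s1^-1 on 2 strands, 7 crossings.
Compute on β:
Braid: s1^-1 s1^-1 s1^-1 s1^-1 s1^-1 s1^-1 s1^-1 on 2 strands, 7 crossings.
Writhe w = (#positive) - (#negative) = 0 - 7 = -7.
Computing the Kauffman bracket via state sum. There are 2^7 = 128 states.
Each crossing splits two ways (0=vertical, 1=horizontal). The state's weight is A^(#A-smoothings - #B-smoothings) * d^(loops - 1).
Tabulate the states by total A-exponent and number of loops L (A-exp: L × count):
  A^7: L=7 ×1
  A^5: L=6 ×7
  A^3: L=5 ×21
  A^1: L=4 ×35
  A^-1: L=3 ×35
  A^-3: L=2 ×21
  A^-5: L=1 ×7
  A^-7: L=2 ×1
Each group contributes A^e * Σ count * d^(L-1):
Powers of d = -A^2 - A^-2: d^2 = A^4 + 2 + A^-4; d^3 = -A^6 - 3*A^2 - 3*A^-2 - A^-6; d^4 = A^8 + 4*A^4 + 6 + 4*A^-4 + A^-8; d^5 = -A^10 - 5*A^6 - 10*A^2 - 10*A^-2 - 5*A^-6 - A^-10; d^6 = A^12 + 6*A^8 + 15*A^4 + 20 + 15*A^-4 + 6*A^-8 + A^-12.
  A^7 * (d^6) = A^19 + 6*A^15 + 15*A^11 + 20*A^7 + 15*A^3 + 6*A^-1 + A^-5
  A^5 * (7*d^5) = -7*A^15 - 35*A^11 - 70*A^7 - 70*A^3 - 35*A^-1 - 7*A^-5
  A^3 * (21*d^4) = 21*A^11 + 84*A^7 + 126*A^3 + 84*A^-1 + 21*A^-5
  A^1 * (35*d^3) = -35*A^7 - 105*A^3 - 105*A^-1 - 35*A^-5
  A^-1 * (35*d^2) = 35*A^3 + 70*A^-1 + 35*A^-5
  A^-3 * (21*d) = -21*A^-1 - 21*A^-5
  A^-5 * (7) = 7*A^-5
  A^-7 * (d) = -A^-5 - A^-9
Summing the groups: <K> = A^19 - A^15 + A^11 - A^7 + A^3 - A^-1 - A^-9
Normalise by the writhe: (-A^3)^(-w) = (-A^3)^(7) = -A^21, so f(A) = -A^21 * <K> = -A^40 + A^36 - A^32 + A^28 - A^24 + A^20 + A^12.
Substitute A = t^(-1/4), i.e. A^e → t^(-e/4): V(t) = t^-3 + t^-5 - t^-6 + t^-7 - t^-8 + t^-9 - t^-10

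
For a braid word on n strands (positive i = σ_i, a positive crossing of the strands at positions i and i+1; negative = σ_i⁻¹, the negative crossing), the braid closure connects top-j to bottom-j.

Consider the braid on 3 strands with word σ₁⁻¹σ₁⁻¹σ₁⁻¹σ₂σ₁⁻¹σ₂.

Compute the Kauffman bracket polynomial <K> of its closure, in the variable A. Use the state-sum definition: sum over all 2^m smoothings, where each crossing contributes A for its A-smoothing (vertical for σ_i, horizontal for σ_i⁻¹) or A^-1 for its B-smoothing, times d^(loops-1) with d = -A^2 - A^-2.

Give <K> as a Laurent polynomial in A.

Braid: s1^-1 s1^-1 s1^-1 s2 s1^-1 s2 on 3 strands, 6 crossings.
Writhe w = (#positive) - (#negative) = 2 - 4 = -2.
Enumerate smoothing states for the bracket polynomial. There are 2^6 = 64 states.
For each crossing: s=0 is the vertical smoothing, s=1 horizontal. Crossing k contributes A^(sign_k * (1 - 2*s_k)); loop factor d = -A^2 - A^-2.
Tabulate the states by total A-exponent and number of loops L (A-exp: L × count):
  A^6: L=5 ×1
  A^4: L=4 ×6
  A^2: L=3 ×15
  A^0: L=2 ×19, L=4 ×1
  A^-2: L=1 ×11, L=3 ×4
  A^-4: L=2 ×6
  A^-6: L=3 ×1
Each group contributes A^e * Σ count * d^(L-1):
Powers of d = -A^2 - A^-2: d^2 = A^4 + 2 + A^-4; d^3 = -A^6 - 3*A^2 - 3*A^-2 - A^-6; d^4 = A^8 + 4*A^4 + 6 + 4*A^-4 + A^-8.
  A^6 * (d^4) = A^14 + 4*A^10 + 6*A^6 + 4*A^2 + A^-2
  A^4 * (6*d^3) = -6*A^10 - 18*A^6 - 18*A^2 - 6*A^-2
  A^2 * (15*d^2) = 15*A^6 + 30*A^2 + 15*A^-2
  A^0 * (19*d + d^3) = -A^6 - 22*A^2 - 22*A^-2 - A^-6
  A^-2 * (11 + 4*d^2) = 4*A^2 + 19*A^-2 + 4*A^-6
  A^-4 * (6*d) = -6*A^-2 - 6*A^-6
  A^-6 * (d^2) = A^-2 + 2*A^-6 + A^-10
Summing the groups: <K> = A^14 - 2*A^10 + 2*A^6 - 2*A^2 + 2*A^-2 - A^-6 + A^-10

Answer: A^14 - 2*A^10 + 2*A^6 - 2*A^2 + 2*A^-2 - A^-6 + A^-10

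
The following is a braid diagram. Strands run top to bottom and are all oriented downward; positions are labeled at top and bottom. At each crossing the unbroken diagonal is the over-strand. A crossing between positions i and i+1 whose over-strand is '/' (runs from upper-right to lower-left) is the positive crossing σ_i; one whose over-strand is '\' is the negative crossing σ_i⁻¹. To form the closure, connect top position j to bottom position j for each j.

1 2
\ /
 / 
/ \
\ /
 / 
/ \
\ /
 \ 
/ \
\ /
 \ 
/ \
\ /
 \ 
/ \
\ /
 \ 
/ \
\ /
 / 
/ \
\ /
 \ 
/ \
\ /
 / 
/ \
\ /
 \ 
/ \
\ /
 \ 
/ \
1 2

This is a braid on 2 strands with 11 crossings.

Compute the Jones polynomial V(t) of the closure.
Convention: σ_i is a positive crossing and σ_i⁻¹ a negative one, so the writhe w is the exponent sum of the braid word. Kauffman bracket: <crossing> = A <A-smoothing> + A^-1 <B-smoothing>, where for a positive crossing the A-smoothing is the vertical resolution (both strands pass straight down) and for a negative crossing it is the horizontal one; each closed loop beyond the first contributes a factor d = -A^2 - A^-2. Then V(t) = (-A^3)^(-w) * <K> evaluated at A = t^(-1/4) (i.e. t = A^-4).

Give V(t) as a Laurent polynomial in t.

Reading the diagram top to bottom ('/'-over between positions i,i+1 = s_i, '\'-over = s_i^-1): braid word = s1 s1 s1^-1 s1^-1 s1^-1 s1^-1 s1 s1^-1 s1 s1^-1 s1^-1.
The presented braid s1 s1 s1^-1 s1^-1 s1^-1 s1^-1 s1 s1^-1 s1 s1^-1 s1^-1 on 2 strands reduces by inverse Markov moves (closure unchanged at each step):
  Deconjugate: the word is γ·β·γ⁻¹ with γ = s1 (prefix) and γ⁻¹ = s1^-1 (suffix); strip both.
  Deconjugate: the word is γ·β·γ⁻¹ with γ = s1 (prefix) and γ⁻¹ = s1^-1 (suffix); strip both.
  Deconjugate: the word is γ·β·γ⁻¹ with γ = s1^-1 (prefix) and γ⁻¹ = s1 (suffix); strip both.
Reduced to β = s1^-1 s1^-1 s1^-1 s1 s1^-1 on 2 strands, 5 crossings.
Compute on β:
First cancel adjacent σ_i σ_i⁻¹ pairs (Reidemeister II — same braid, same closure): s1^-1 s1^-1 s1^-1 s1 s1^-1 → s1^-1 s1^-1 s1^-1.
Braid: s1^-1 s1^-1 s1^-1 on 2 strands, 3 crossings.
Writhe w = (#positive) - (#negative) = 0 - 3 = -3.
Enumerate smoothing states for the bracket polynomial. There are 2^3 = 8 states.
Each crossing splits two ways (0=vertical, 1=horizontal). The state's weight is A^(#A-smoothings - #B-smoothings) * d^(loops - 1).
  state 000: A-exp=-3, loops=2, term = A^-3 * d^1
  state 001: A-exp=-1, loops=1, term = A^-1 * d^0
  state 010: A-exp=-1, loops=1, term = A^-1 * d^0
  state 011: A-exp=+1, loops=2, term = A^1 * d^1
  state 100: A-exp=-1, loops=1, term = A^-1 * d^0
  state 101: A-exp=+1, loops=2, term = A^1 * d^1
  state 110: A-exp=+1, loops=2, term = A^1 * d^1
  state 111: A-exp=+3, loops=3, term = A^3 * d^2
Collect the terms by A-exponent (count of states per loop number):
Powers of d = -A^2 - A^-2: d^2 = A^4 + 2 + A^-4.
  A^3 * (d^2) = A^7 + 2*A^3 + A^-1
  A^1 * (3*d) = -3*A^3 - 3*A^-1
  A^-1 * (3) = 3*A^-1
  A^-3 * (d) = -A^-1 - A^-5
Summing the groups: <K> = A^7 - A^3 - A^-5
Normalise by the writhe: (-A^3)^(-w) = (-A^3)^(3) = -A^9, so f(A) = -A^9 * <K> = -A^16 + A^12 + A^4.
Substitute A = t^(-1/4), i.e. A^e → t^(-e/4): V(t) = t^-1 + t^-3 - t^-4

Answer: t^-1 + t^-3 - t^-4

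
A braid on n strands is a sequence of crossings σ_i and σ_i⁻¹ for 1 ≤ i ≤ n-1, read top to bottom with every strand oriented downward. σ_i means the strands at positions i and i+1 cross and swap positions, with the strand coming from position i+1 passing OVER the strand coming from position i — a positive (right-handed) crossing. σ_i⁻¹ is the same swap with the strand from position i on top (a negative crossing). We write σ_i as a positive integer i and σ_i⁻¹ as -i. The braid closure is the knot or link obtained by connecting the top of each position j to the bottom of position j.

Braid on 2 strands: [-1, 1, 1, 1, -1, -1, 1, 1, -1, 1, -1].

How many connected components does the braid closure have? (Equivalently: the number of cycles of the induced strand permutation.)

Track the strand permutation on 2 strands, starting from identity.
  step 1: s1^-1 swaps positions 1,2 -> [2 1]
  step 2: s1 swaps positions 1,2 -> [1 2]
  step 3: s1 swaps positions 1,2 -> [2 1]
  step 4: s1 swaps positions 1,2 -> [1 2]
  step 5: s1^-1 swaps positions 1,2 -> [2 1]
  step 6: s1^-1 swaps positions 1,2 -> [1 2]
  step 7: s1 swaps positions 1,2 -> [2 1]
  step 8: s1 swaps positions 1,2 -> [1 2]
  step 9: s1^-1 swaps positions 1,2 -> [2 1]
  step 10: s1 swaps positions 1,2 -> [1 2]
  step 11: s1^-1 swaps positions 1,2 -> [2 1]
Final permutation (position -> original strand): [2 1]
Closure components = cycle count of this permutation = 1.

Answer: 1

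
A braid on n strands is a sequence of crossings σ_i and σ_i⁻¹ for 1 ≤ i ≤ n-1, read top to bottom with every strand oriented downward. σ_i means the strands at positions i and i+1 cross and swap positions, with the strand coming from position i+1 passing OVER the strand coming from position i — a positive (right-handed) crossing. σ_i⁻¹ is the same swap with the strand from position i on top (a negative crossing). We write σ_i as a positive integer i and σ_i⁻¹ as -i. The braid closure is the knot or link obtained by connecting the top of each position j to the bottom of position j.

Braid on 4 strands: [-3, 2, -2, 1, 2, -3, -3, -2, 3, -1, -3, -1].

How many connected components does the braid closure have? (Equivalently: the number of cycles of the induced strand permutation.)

2

Derivation:
Track the strand permutation on 4 strands, starting from identity.
  step 1: s3^-1 swaps positions 3,4 -> [1 2 4 3]
  step 2: s2 swaps positions 2,3 -> [1 4 2 3]
  step 3: s2^-1 swaps positions 2,3 -> [1 2 4 3]
  step 4: s1 swaps positions 1,2 -> [2 1 4 3]
  step 5: s2 swaps positions 2,3 -> [2 4 1 3]
  step 6: s3^-1 swaps positions 3,4 -> [2 4 3 1]
  step 7: s3^-1 swaps positions 3,4 -> [2 4 1 3]
  step 8: s2^-1 swaps positions 2,3 -> [2 1 4 3]
  step 9: s3 swaps positions 3,4 -> [2 1 3 4]
  step 10: s1^-1 swaps positions 1,2 -> [1 2 3 4]
  step 11: s3^-1 swaps positions 3,4 -> [1 2 4 3]
  step 12: s1^-1 swaps positions 1,2 -> [2 1 4 3]
Final permutation (position -> original strand): [2 1 4 3]
Closure components = cycle count of this permutation = 2.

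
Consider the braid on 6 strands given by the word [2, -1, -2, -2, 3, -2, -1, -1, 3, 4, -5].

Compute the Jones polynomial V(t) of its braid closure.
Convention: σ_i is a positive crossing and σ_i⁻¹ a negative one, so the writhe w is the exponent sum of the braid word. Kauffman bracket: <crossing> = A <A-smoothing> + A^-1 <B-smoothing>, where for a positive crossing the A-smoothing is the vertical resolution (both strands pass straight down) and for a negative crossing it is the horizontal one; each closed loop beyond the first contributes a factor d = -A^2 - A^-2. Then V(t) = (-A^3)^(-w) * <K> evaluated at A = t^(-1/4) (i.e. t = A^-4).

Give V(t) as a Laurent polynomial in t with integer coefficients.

t - 2 + 4*t^-1 - 5*t^-2 + 6*t^-3 - 5*t^-4 + 4*t^-5 - 3*t^-6 + t^-7

Derivation:
The presented braid s2 s1^-1 s2^-1 s2^-1 s3 s2^-1 s1^-1 s1^-1 s3 s4 s5^-1 on 6 strands reduces by inverse Markov moves (closure unchanged at each step):
  Destabilize: the word has the form β·s5^-1 where s5^-1 occurs only as the final letter (β ∈ B_5); drop it and the last strand → 5 strands.
  Destabilize: the word has the form β·s4 where s4 occurs only as the final letter (β ∈ B_4); drop it and the last strand → 4 strands.
Reduced to β = s2 s1^-1 s2^-1 s2^-1 s3 s2^-1 s1^-1 s1^-1 s3 on 4 strands, 9 crossings.
Compute on β:
Braid: s2 s1^-1 s2^-1 s2^-1 s3 s2^-1 s1^-1 s1^-1 s3 on 4 strands, 9 crossings.
Writhe w = (#positive) - (#negative) = 3 - 6 = -3.
Computing the Kauffman bracket via state sum. There are 2^9 = 512 states.
Each crossing splits two ways (0=vertical, 1=horizontal). The state's weight is A^(#A-smoothings - #B-smoothings) * d^(loops - 1).
Tabulate the states by total A-exponent and number of loops L (A-exp: L × count):
  A^9: L=6 ×1
  A^7: L=5 ×9
  A^5: L=4 ×35, L=6 ×1
  A^3: L=3 ×73, L=5 ×11
  A^1: L=2 ×82, L=4 ×43, L=6 ×1
  A^-1: L=1 ×40, L=3 ×79, L=5 ×7
  A^-3: L=2 ×63, L=4 ×21
  A^-5: L=1 ×9, L=3 ×26, L=5 ×1
  A^-7: L=2 ×6, L=4 ×3
  A^-9: L=3 ×1
Each group contributes A^e * Σ count * d^(L-1):
Powers of d = -A^2 - A^-2: d^2 = A^4 + 2 + A^-4; d^3 = -A^6 - 3*A^2 - 3*A^-2 - A^-6; d^4 = A^8 + 4*A^4 + 6 + 4*A^-4 + A^-8; d^5 = -A^10 - 5*A^6 - 10*A^2 - 10*A^-2 - 5*A^-6 - A^-10.
  A^9 * (d^5) = -A^19 - 5*A^15 - 10*A^11 - 10*A^7 - 5*A^3 - A^-1
  A^7 * (9*d^4) = 9*A^15 + 36*A^11 + 54*A^7 + 36*A^3 + 9*A^-1
  A^5 * (35*d^3 + d^5) = -A^15 - 40*A^11 - 115*A^7 - 115*A^3 - 40*A^-1 - A^-5
  A^3 * (73*d^2 + 11*d^4) = 11*A^11 + 117*A^7 + 212*A^3 + 117*A^-1 + 11*A^-5
  A^1 * (82*d + 43*d^3 + d^5) = -A^11 - 48*A^7 - 221*A^3 - 221*A^-1 - 48*A^-5 - A^-9
  A^-1 * (40 + 79*d^2 + 7*d^4) = 7*A^7 + 107*A^3 + 240*A^-1 + 107*A^-5 + 7*A^-9
  A^-3 * (63*d + 21*d^3) = -21*A^3 - 126*A^-1 - 126*A^-5 - 21*A^-9
  A^-5 * (9 + 26*d^2 + d^4) = A^3 + 30*A^-1 + 67*A^-5 + 30*A^-9 + A^-13
  A^-7 * (6*d + 3*d^3) = -3*A^-1 - 15*A^-5 - 15*A^-9 - 3*A^-13
  A^-9 * (d^2) = A^-5 + 2*A^-9 + A^-13
Summing the groups: <K> = -A^19 + 3*A^15 - 4*A^11 + 5*A^7 - 6*A^3 + 5*A^-1 - 4*A^-5 + 2*A^-9 - A^-13
Normalise by the writhe: (-A^3)^(-w) = (-A^3)^(3) = -A^9, so f(A) = -A^9 * <K> = A^28 - 3*A^24 + 4*A^20 - 5*A^16 + 6*A^12 - 5*A^8 + 4*A^4 - 2 + A^-4.
Substitute A = t^(-1/4), i.e. A^e → t^(-e/4): V(t) = t - 2 + 4*t^-1 - 5*t^-2 + 6*t^-3 - 5*t^-4 + 4*t^-5 - 3*t^-6 + t^-7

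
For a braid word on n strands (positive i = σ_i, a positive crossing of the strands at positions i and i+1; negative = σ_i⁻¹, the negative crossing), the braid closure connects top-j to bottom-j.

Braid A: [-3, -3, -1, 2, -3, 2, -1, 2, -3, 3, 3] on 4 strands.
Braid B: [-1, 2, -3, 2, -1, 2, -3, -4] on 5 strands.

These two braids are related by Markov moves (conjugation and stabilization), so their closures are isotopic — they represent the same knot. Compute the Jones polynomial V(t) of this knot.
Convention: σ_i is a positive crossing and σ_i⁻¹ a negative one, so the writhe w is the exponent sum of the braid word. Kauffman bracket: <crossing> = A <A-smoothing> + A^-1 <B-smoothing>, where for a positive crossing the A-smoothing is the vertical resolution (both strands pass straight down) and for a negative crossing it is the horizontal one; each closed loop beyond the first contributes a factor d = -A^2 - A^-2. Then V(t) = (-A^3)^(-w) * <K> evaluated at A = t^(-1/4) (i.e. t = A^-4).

-t^3 + 3*t^2 - 3*t + 4 - 4*t^-1 + 3*t^-2 - 2*t^-3 + t^-4

Derivation:
Markov-equivalent braids have isotopic closures, hence identical knot invariants. Strip the Markov moves from each word to reach a common short braid β, then compute V(t) once on β.
Braid A: s3^-1 s3^-1 s1^-1 s2 s3^-1 s2 s1^-1 s2 s3^-1 s3 s3 on 4 strands reduces by inverse Markov moves (closure unchanged at each step):
  Deconjugate: the word is γ·β·γ⁻¹ with γ = s3^-1 (prefix) and γ⁻¹ = s3 (suffix); strip both.
  Deconjugate: the word is γ·β·γ⁻¹ with γ = s3^-1 (prefix) and γ⁻¹ = s3 (suffix); strip both.
Reduced to β = s1^-1 s2 s3^-1 s2 s1^-1 s2 s3^-1 on 4 strands, 7 crossings.
Braid B: s1^-1 s2 s3^-1 s2 s1^-1 s2 s3^-1 s4^-1 on 5 strands reduces by inverse Markov moves (closure unchanged at each step):
  Destabilize: the word has the form β·s4^-1 where s4^-1 occurs only as the final letter (β ∈ B_4); drop it and the last strand → 4 strands.
Reduced to β = s1^-1 s2 s3^-1 s2 s1^-1 s2 s3^-1 on 4 strands, 7 crossings.
Both give the same β = s1^-1 s2 s3^-1 s2 s1^-1 s2 s3^-1 on 4 strands, so one state sum suffices:
Braid: s1^-1 s2 s3^-1 s2 s1^-1 s2 s3^-1 on 4 strands, 7 crossings.
Writhe w = (#positive) - (#negative) = 3 - 4 = -1.
State-sum expansion of <K>. There are 2^7 = 128 states.
Each crossing splits two ways (0=vertical, 1=horizontal). The state's weight is A^(#A-smoothings - #B-smoothings) * d^(loops - 1).
Tabulate the states by total A-exponent and number of loops L (A-exp: L × count):
  A^7: L=4 ×1
  A^5: L=3 ×7
  A^3: L=2 ×19, L=4 ×2
  A^1: L=1 ×21, L=3 ×14
  A^-1: L=2 ×32, L=4 ×3
  A^-3: L=3 ×21
  A^-5: L=4 ×7
  A^-7: L=5 ×1
Each group contributes A^e * Σ count * d^(L-1):
Powers of d = -A^2 - A^-2: d^2 = A^4 + 2 + A^-4; d^3 = -A^6 - 3*A^2 - 3*A^-2 - A^-6; d^4 = A^8 + 4*A^4 + 6 + 4*A^-4 + A^-8.
  A^7 * (d^3) = -A^13 - 3*A^9 - 3*A^5 - A
  A^5 * (7*d^2) = 7*A^9 + 14*A^5 + 7*A
  A^3 * (19*d + 2*d^3) = -2*A^9 - 25*A^5 - 25*A - 2*A^-3
  A^1 * (21 + 14*d^2) = 14*A^5 + 49*A + 14*A^-3
  A^-1 * (32*d + 3*d^3) = -3*A^5 - 41*A - 41*A^-3 - 3*A^-7
  A^-3 * (21*d^2) = 21*A + 42*A^-3 + 21*A^-7
  A^-5 * (7*d^3) = -7*A - 21*A^-3 - 21*A^-7 - 7*A^-11
  A^-7 * (d^4) = A + 4*A^-3 + 6*A^-7 + 4*A^-11 + A^-15
Summing the groups: <K> = -A^13 + 2*A^9 - 3*A^5 + 4*A - 4*A^-3 + 3*A^-7 - 3*A^-11 + A^-15
Normalise by the writhe: (-A^3)^(-w) = (-A^3)^(1) = -A^3, so f(A) = -A^3 * <K> = A^16 - 2*A^12 + 3*A^8 - 4*A^4 + 4 - 3*A^-4 + 3*A^-8 - A^-12.
Substitute A = t^(-1/4), i.e. A^e → t^(-e/4): V(t) = -t^3 + 3*t^2 - 3*t + 4 - 4*t^-1 + 3*t^-2 - 2*t^-3 + t^-4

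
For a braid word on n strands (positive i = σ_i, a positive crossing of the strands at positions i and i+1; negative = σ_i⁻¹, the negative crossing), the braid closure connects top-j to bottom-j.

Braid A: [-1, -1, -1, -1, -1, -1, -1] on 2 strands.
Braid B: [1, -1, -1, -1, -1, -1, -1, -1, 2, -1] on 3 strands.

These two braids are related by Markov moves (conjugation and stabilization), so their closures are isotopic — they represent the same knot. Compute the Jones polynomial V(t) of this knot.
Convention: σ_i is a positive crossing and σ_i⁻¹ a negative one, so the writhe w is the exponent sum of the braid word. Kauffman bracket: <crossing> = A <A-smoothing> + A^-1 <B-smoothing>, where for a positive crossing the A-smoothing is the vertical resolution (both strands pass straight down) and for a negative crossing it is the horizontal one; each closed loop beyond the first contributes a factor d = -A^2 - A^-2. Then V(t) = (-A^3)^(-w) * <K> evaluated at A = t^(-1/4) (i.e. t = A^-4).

Markov-equivalent braids have isotopic closures, hence identical knot invariants. Strip the Markov moves from each word to reach a common short braid β, then compute V(t) once on β.
Braid A: s1^-1 s1^-1 s1^-1 s1^-1 s1^-1 s1^-1 s1^-1 on 2 strands has no conjugating prefix/suffix or stabilization to strip; take β = s1^-1 s1^-1 s1^-1 s1^-1 s1^-1 s1^-1 s1^-1.
Braid B: s1 s1^-1 s1^-1 s1^-1 s1^-1 s1^-1 s1^-1 s1^-1 s2 s1^-1 on 3 strands reduces by inverse Markov moves (closure unchanged at each step):
  Deconjugate: the word is γ·β·γ⁻¹ with γ = s1 (prefix) and γ⁻¹ = s1^-1 (suffix); strip both.
  Destabilize: the word has the form β·s2 where s2 occurs only as the final letter (β ∈ B_2); drop it and the last strand → 2 strands.
Reduced to β = s1^-1 s1^-1 s1^-1 s1^-1 s1^-1 s1^-1 s1^-1 on 2 strands, 7 crossings.
Both give the same β = s1^-1 s1^-1 s1^-1 s1^-1 s1^-1 s1^-1 s1^-1 on 2 strands, so one state sum suffices:
Braid: s1^-1 s1^-1 s1^-1 s1^-1 s1^-1 s1^-1 s1^-1 on 2 strands, 7 crossings.
Writhe w = (#positive) - (#negative) = 0 - 7 = -7.
State-sum expansion of <K>. There are 2^7 = 128 states.
Each crossing splits two ways (0=vertical, 1=horizontal). The state's weight is A^(#A-smoothings - #B-smoothings) * d^(loops - 1).
Tabulate the states by total A-exponent and number of loops L (A-exp: L × count):
  A^7: L=7 ×1
  A^5: L=6 ×7
  A^3: L=5 ×21
  A^1: L=4 ×35
  A^-1: L=3 ×35
  A^-3: L=2 ×21
  A^-5: L=1 ×7
  A^-7: L=2 ×1
Each group contributes A^e * Σ count * d^(L-1):
Powers of d = -A^2 - A^-2: d^2 = A^4 + 2 + A^-4; d^3 = -A^6 - 3*A^2 - 3*A^-2 - A^-6; d^4 = A^8 + 4*A^4 + 6 + 4*A^-4 + A^-8; d^5 = -A^10 - 5*A^6 - 10*A^2 - 10*A^-2 - 5*A^-6 - A^-10; d^6 = A^12 + 6*A^8 + 15*A^4 + 20 + 15*A^-4 + 6*A^-8 + A^-12.
  A^7 * (d^6) = A^19 + 6*A^15 + 15*A^11 + 20*A^7 + 15*A^3 + 6*A^-1 + A^-5
  A^5 * (7*d^5) = -7*A^15 - 35*A^11 - 70*A^7 - 70*A^3 - 35*A^-1 - 7*A^-5
  A^3 * (21*d^4) = 21*A^11 + 84*A^7 + 126*A^3 + 84*A^-1 + 21*A^-5
  A^1 * (35*d^3) = -35*A^7 - 105*A^3 - 105*A^-1 - 35*A^-5
  A^-1 * (35*d^2) = 35*A^3 + 70*A^-1 + 35*A^-5
  A^-3 * (21*d) = -21*A^-1 - 21*A^-5
  A^-5 * (7) = 7*A^-5
  A^-7 * (d) = -A^-5 - A^-9
Summing the groups: <K> = A^19 - A^15 + A^11 - A^7 + A^3 - A^-1 - A^-9
Normalise by the writhe: (-A^3)^(-w) = (-A^3)^(7) = -A^21, so f(A) = -A^21 * <K> = -A^40 + A^36 - A^32 + A^28 - A^24 + A^20 + A^12.
Substitute A = t^(-1/4), i.e. A^e → t^(-e/4): V(t) = t^-3 + t^-5 - t^-6 + t^-7 - t^-8 + t^-9 - t^-10

Answer: t^-3 + t^-5 - t^-6 + t^-7 - t^-8 + t^-9 - t^-10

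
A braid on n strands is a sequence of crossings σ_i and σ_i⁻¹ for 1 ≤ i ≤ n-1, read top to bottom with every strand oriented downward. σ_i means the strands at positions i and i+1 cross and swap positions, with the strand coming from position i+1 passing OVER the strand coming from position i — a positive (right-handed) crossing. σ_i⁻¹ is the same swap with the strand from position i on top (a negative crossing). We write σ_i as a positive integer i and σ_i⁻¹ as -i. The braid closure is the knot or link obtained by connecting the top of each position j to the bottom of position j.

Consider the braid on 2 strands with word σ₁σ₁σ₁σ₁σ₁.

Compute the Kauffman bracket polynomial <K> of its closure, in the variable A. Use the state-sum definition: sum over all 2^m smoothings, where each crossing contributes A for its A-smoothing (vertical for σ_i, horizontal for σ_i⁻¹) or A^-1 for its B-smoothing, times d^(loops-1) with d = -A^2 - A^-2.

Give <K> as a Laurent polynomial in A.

Braid: s1 s1 s1 s1 s1 on 2 strands, 5 crossings.
Writhe w = (#positive) - (#negative) = 5 - 0 = 5.
State-sum expansion of <K>. There are 2^5 = 32 states.
Each crossing splits two ways (0=vertical, 1=horizontal). The state's weight is A^(#A-smoothings - #B-smoothings) * d^(loops - 1).
  state 00000: A-exp=+5, loops=2, term = A^5 * d^1
  state 00001: A-exp=+3, loops=1, term = A^3 * d^0
  state 00010: A-exp=+3, loops=1, term = A^3 * d^0
  state 00011: A-exp=+1, loops=2, term = A^1 * d^1
  state 00100: A-exp=+3, loops=1, term = A^3 * d^0
  state 00101: A-exp=+1, loops=2, term = A^1 * d^1
  state 00110: A-exp=+1, loops=2, term = A^1 * d^1
  state 00111: A-exp=-1, loops=3, term = A^-1 * d^2
  state 01000: A-exp=+3, loops=1, term = A^3 * d^0
  state 01001: A-exp=+1, loops=2, term = A^1 * d^1
  state 01010: A-exp=+1, loops=2, term = A^1 * d^1
  state 01011: A-exp=-1, loops=3, term = A^-1 * d^2
  state 01100: A-exp=+1, loops=2, term = A^1 * d^1
  state 01101: A-exp=-1, loops=3, term = A^-1 * d^2
  state 01110: A-exp=-1, loops=3, term = A^-1 * d^2
  state 01111: A-exp=-3, loops=4, term = A^-3 * d^3
  state 10000: A-exp=+3, loops=1, term = A^3 * d^0
  state 10001: A-exp=+1, loops=2, term = A^1 * d^1
  state 10010: A-exp=+1, loops=2, term = A^1 * d^1
  state 10011: A-exp=-1, loops=3, term = A^-1 * d^2
  state 10100: A-exp=+1, loops=2, term = A^1 * d^1
  state 10101: A-exp=-1, loops=3, term = A^-1 * d^2
  state 10110: A-exp=-1, loops=3, term = A^-1 * d^2
  state 10111: A-exp=-3, loops=4, term = A^-3 * d^3
  state 11000: A-exp=+1, loops=2, term = A^1 * d^1
  state 11001: A-exp=-1, loops=3, term = A^-1 * d^2
  state 11010: A-exp=-1, loops=3, term = A^-1 * d^2
  state 11011: A-exp=-3, loops=4, term = A^-3 * d^3
  state 11100: A-exp=-1, loops=3, term = A^-1 * d^2
  state 11101: A-exp=-3, loops=4, term = A^-3 * d^3
  state 11110: A-exp=-3, loops=4, term = A^-3 * d^3
  state 11111: A-exp=-5, loops=5, term = A^-5 * d^4
Collect the terms by A-exponent (count of states per loop number):
Powers of d = -A^2 - A^-2: d^2 = A^4 + 2 + A^-4; d^3 = -A^6 - 3*A^2 - 3*A^-2 - A^-6; d^4 = A^8 + 4*A^4 + 6 + 4*A^-4 + A^-8.
  A^5 * (d) = -A^7 - A^3
  A^3 * (5) = 5*A^3
  A^1 * (10*d) = -10*A^3 - 10*A^-1
  A^-1 * (10*d^2) = 10*A^3 + 20*A^-1 + 10*A^-5
  A^-3 * (5*d^3) = -5*A^3 - 15*A^-1 - 15*A^-5 - 5*A^-9
  A^-5 * (d^4) = A^3 + 4*A^-1 + 6*A^-5 + 4*A^-9 + A^-13
Summing the groups: <K> = -A^7 - A^-1 + A^-5 - A^-9 + A^-13

Answer: -A^7 - A^-1 + A^-5 - A^-9 + A^-13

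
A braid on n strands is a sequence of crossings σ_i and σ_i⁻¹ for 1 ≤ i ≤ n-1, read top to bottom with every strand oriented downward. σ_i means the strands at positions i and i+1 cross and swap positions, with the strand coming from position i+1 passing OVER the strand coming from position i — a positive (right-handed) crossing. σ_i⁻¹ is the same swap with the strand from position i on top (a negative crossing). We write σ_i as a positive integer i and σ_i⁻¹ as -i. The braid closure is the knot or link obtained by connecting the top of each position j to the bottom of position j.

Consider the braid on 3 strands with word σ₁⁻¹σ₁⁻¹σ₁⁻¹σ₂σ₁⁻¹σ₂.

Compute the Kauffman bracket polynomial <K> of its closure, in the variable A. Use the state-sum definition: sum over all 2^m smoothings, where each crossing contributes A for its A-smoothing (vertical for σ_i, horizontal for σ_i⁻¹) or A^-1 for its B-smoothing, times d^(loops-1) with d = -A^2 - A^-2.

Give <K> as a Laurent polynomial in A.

A^14 - 2*A^10 + 2*A^6 - 2*A^2 + 2*A^-2 - A^-6 + A^-10

Derivation:
Braid: s1^-1 s1^-1 s1^-1 s2 s1^-1 s2 on 3 strands, 6 crossings.
Writhe w = (#positive) - (#negative) = 2 - 4 = -2.
Enumerate smoothing states for the bracket polynomial. There are 2^6 = 64 states.
For each crossing: s=0 is the vertical smoothing, s=1 horizontal. Crossing k contributes A^(sign_k * (1 - 2*s_k)); loop factor d = -A^2 - A^-2.
Tabulate the states by total A-exponent and number of loops L (A-exp: L × count):
  A^6: L=5 ×1
  A^4: L=4 ×6
  A^2: L=3 ×15
  A^0: L=2 ×19, L=4 ×1
  A^-2: L=1 ×11, L=3 ×4
  A^-4: L=2 ×6
  A^-6: L=3 ×1
Each group contributes A^e * Σ count * d^(L-1):
Powers of d = -A^2 - A^-2: d^2 = A^4 + 2 + A^-4; d^3 = -A^6 - 3*A^2 - 3*A^-2 - A^-6; d^4 = A^8 + 4*A^4 + 6 + 4*A^-4 + A^-8.
  A^6 * (d^4) = A^14 + 4*A^10 + 6*A^6 + 4*A^2 + A^-2
  A^4 * (6*d^3) = -6*A^10 - 18*A^6 - 18*A^2 - 6*A^-2
  A^2 * (15*d^2) = 15*A^6 + 30*A^2 + 15*A^-2
  A^0 * (19*d + d^3) = -A^6 - 22*A^2 - 22*A^-2 - A^-6
  A^-2 * (11 + 4*d^2) = 4*A^2 + 19*A^-2 + 4*A^-6
  A^-4 * (6*d) = -6*A^-2 - 6*A^-6
  A^-6 * (d^2) = A^-2 + 2*A^-6 + A^-10
Summing the groups: <K> = A^14 - 2*A^10 + 2*A^6 - 2*A^2 + 2*A^-2 - A^-6 + A^-10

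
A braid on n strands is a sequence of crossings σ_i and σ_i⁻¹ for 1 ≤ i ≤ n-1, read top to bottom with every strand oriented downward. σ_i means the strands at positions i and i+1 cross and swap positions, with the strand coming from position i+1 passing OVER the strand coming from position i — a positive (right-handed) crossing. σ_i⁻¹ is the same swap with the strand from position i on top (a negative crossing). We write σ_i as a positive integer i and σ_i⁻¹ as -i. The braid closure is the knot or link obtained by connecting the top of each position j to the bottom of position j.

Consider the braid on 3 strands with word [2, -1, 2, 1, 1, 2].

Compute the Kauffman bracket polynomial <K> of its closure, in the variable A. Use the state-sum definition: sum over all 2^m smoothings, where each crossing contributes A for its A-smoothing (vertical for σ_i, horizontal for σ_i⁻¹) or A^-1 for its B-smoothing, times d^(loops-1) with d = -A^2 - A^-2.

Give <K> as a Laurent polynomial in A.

Braid: s2 s1^-1 s2 s1 s1 s2 on 3 strands, 6 crossings.
Writhe w = (#positive) - (#negative) = 5 - 1 = 4.
Enumerate smoothing states for the bracket polynomial. There are 2^6 = 64 states.
Smooth each crossing (0=||, 1=⌣⌢); contribution A^(Σ sign_k(1-2s_k)) * d^(L-1).
Tabulate the states by total A-exponent and number of loops L (A-exp: L × count):
  A^6: L=2 ×1
  A^4: L=1 ×3, L=3 ×3
  A^2: L=2 ×14, L=4 ×1
  A^0: L=1 ×10, L=3 ×10
  A^-2: L=2 ×13, L=4 ×2
  A^-4: L=3 ×6
  A^-6: L=4 ×1
Each group contributes A^e * Σ count * d^(L-1):
Powers of d = -A^2 - A^-2: d^2 = A^4 + 2 + A^-4; d^3 = -A^6 - 3*A^2 - 3*A^-2 - A^-6.
  A^6 * (d) = -A^8 - A^4
  A^4 * (3 + 3*d^2) = 3*A^8 + 9*A^4 + 3
  A^2 * (14*d + d^3) = -A^8 - 17*A^4 - 17 - A^-4
  A^0 * (10 + 10*d^2) = 10*A^4 + 30 + 10*A^-4
  A^-2 * (13*d + 2*d^3) = -2*A^4 - 19 - 19*A^-4 - 2*A^-8
  A^-4 * (6*d^2) = 6 + 12*A^-4 + 6*A^-8
  A^-6 * (d^3) = -1 - 3*A^-4 - 3*A^-8 - A^-12
Summing the groups: <K> = A^8 - A^4 + 2 - A^-4 + A^-8 - A^-12

Answer: A^8 - A^4 + 2 - A^-4 + A^-8 - A^-12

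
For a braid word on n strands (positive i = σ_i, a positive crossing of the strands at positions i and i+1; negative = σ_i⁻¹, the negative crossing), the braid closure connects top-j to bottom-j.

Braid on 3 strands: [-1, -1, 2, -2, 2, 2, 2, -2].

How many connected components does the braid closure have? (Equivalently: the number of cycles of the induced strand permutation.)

Track the strand permutation on 3 strands, starting from identity.
  step 1: s1^-1 swaps positions 1,2 -> [2 1 3]
  step 2: s1^-1 swaps positions 1,2 -> [1 2 3]
  step 3: s2 swaps positions 2,3 -> [1 3 2]
  step 4: s2^-1 swaps positions 2,3 -> [1 2 3]
  step 5: s2 swaps positions 2,3 -> [1 3 2]
  step 6: s2 swaps positions 2,3 -> [1 2 3]
  step 7: s2 swaps positions 2,3 -> [1 3 2]
  step 8: s2^-1 swaps positions 2,3 -> [1 2 3]
Final permutation (position -> original strand): [1 2 3]
Closure components = cycle count of this permutation = 3.

Answer: 3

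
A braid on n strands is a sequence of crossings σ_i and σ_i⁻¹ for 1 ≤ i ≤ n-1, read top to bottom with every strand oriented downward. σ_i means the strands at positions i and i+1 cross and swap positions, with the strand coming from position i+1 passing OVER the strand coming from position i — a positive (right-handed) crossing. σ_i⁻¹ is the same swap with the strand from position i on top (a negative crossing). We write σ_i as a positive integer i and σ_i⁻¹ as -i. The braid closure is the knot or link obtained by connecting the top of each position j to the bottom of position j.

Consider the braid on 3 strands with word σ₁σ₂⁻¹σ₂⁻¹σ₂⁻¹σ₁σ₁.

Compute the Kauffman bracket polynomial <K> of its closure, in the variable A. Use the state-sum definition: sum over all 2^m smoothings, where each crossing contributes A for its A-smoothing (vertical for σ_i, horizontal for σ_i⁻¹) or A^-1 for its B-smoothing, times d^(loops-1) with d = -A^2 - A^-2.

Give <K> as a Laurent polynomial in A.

-A^12 + A^8 - A^4 + 3 - A^-4 + A^-8 - A^-12

Derivation:
Braid: s1 s2^-1 s2^-1 s2^-1 s1 s1 on 3 strands, 6 crossings.
Writhe w = (#positive) - (#negative) = 3 - 3 = 0.
State-sum expansion of <K>. There are 2^6 = 64 states.
Each crossing splits two ways (0=vertical, 1=horizontal). The state's weight is A^(#A-smoothings - #B-smoothings) * d^(loops - 1).
Tabulate the states by total A-exponent and number of loops L (A-exp: L × count):
  A^6: L=4 ×1
  A^4: L=3 ×6
  A^2: L=2 ×12, L=4 ×3
  A^0: L=1 ×9, L=3 ×10, L=5 ×1
  A^-2: L=2 ×12, L=4 ×3
  A^-4: L=3 ×6
  A^-6: L=4 ×1
Each group contributes A^e * Σ count * d^(L-1):
Powers of d = -A^2 - A^-2: d^2 = A^4 + 2 + A^-4; d^3 = -A^6 - 3*A^2 - 3*A^-2 - A^-6; d^4 = A^8 + 4*A^4 + 6 + 4*A^-4 + A^-8.
  A^6 * (d^3) = -A^12 - 3*A^8 - 3*A^4 - 1
  A^4 * (6*d^2) = 6*A^8 + 12*A^4 + 6
  A^2 * (12*d + 3*d^3) = -3*A^8 - 21*A^4 - 21 - 3*A^-4
  A^0 * (9 + 10*d^2 + d^4) = A^8 + 14*A^4 + 35 + 14*A^-4 + A^-8
  A^-2 * (12*d + 3*d^3) = -3*A^4 - 21 - 21*A^-4 - 3*A^-8
  A^-4 * (6*d^2) = 6 + 12*A^-4 + 6*A^-8
  A^-6 * (d^3) = -1 - 3*A^-4 - 3*A^-8 - A^-12
Summing the groups: <K> = -A^12 + A^8 - A^4 + 3 - A^-4 + A^-8 - A^-12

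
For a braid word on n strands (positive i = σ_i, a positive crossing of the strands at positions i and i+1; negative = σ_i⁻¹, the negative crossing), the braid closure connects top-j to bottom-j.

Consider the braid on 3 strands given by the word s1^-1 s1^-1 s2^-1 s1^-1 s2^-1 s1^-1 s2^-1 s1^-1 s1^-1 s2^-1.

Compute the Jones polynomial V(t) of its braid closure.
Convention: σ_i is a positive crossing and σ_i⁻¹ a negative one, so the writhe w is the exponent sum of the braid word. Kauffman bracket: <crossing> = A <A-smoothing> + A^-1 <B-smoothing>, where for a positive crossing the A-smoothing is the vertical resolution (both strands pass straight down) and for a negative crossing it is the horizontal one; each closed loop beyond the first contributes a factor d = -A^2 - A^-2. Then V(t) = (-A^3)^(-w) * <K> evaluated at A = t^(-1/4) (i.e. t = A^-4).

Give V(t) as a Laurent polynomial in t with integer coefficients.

Braid: s1^-1 s1^-1 s2^-1 s1^-1 s2^-1 s1^-1 s2^-1 s1^-1 s1^-1 s2^-1 on 3 strands, 10 crossings.
Writhe w = (#positive) - (#negative) = 0 - 10 = -10.
Computing the Kauffman bracket via state sum. There are 2^10 = 1024 states.
Each crossing splits two ways (0=vertical, 1=horizontal). The state's weight is A^(#A-smoothings - #B-smoothings) * d^(loops - 1).
Tabulate the states by total A-exponent and number of loops L (A-exp: L × count):
  A^10: L=3 ×1
  A^8: L=2 ×4, L=4 ×6
  A^6: L=1 ×4, L=3 ×30, L=5 ×11
  A^4: L=2 ×48, L=4 ×65, L=6 ×7
  A^2: L=1 ×24, L=3 ×140, L=5 ×45, L=7 ×1
  A^0: L=2 ×129, L=4 ×117, L=6 ×6
  A^-2: L=1 ×43, L=3 ×151, L=5 ×16
  A^-4: L=2 ×96, L=4 ×24
  A^-6: L=1 ×24, L=3 ×21
  A^-8: L=2 ×10
  A^-10: L=3 ×1
Each group contributes A^e * Σ count * d^(L-1):
Powers of d = -A^2 - A^-2: d^2 = A^4 + 2 + A^-4; d^3 = -A^6 - 3*A^2 - 3*A^-2 - A^-6; d^4 = A^8 + 4*A^4 + 6 + 4*A^-4 + A^-8; d^5 = -A^10 - 5*A^6 - 10*A^2 - 10*A^-2 - 5*A^-6 - A^-10; d^6 = A^12 + 6*A^8 + 15*A^4 + 20 + 15*A^-4 + 6*A^-8 + A^-12.
  A^10 * (d^2) = A^14 + 2*A^10 + A^6
  A^8 * (4*d + 6*d^3) = -6*A^14 - 22*A^10 - 22*A^6 - 6*A^2
  A^6 * (4 + 30*d^2 + 11*d^4) = 11*A^14 + 74*A^10 + 130*A^6 + 74*A^2 + 11*A^-2
  A^4 * (48*d + 65*d^3 + 7*d^5) = -7*A^14 - 100*A^10 - 313*A^6 - 313*A^2 - 100*A^-2 - 7*A^-6
  A^2 * (24 + 140*d^2 + 45*d^4 + d^6) = A^14 + 51*A^10 + 335*A^6 + 594*A^2 + 335*A^-2 + 51*A^-6 + A^-10
  A^0 * (129*d + 117*d^3 + 6*d^5) = -6*A^10 - 147*A^6 - 540*A^2 - 540*A^-2 - 147*A^-6 - 6*A^-10
  A^-2 * (43 + 151*d^2 + 16*d^4) = 16*A^6 + 215*A^2 + 441*A^-2 + 215*A^-6 + 16*A^-10
  A^-4 * (96*d + 24*d^3) = -24*A^2 - 168*A^-2 - 168*A^-6 - 24*A^-10
  A^-6 * (24 + 21*d^2) = 21*A^-2 + 66*A^-6 + 21*A^-10
  A^-8 * (10*d) = -10*A^-6 - 10*A^-10
  A^-10 * (d^2) = A^-6 + 2*A^-10 + A^-14
Summing the groups: <K> = -A^10 + A^-6 + A^-14
Normalise by the writhe: (-A^3)^(-w) = (-A^3)^(10) = A^30, so f(A) = A^30 * <K> = -A^40 + A^24 + A^16.
Substitute A = t^(-1/4), i.e. A^e → t^(-e/4): V(t) = t^-4 + t^-6 - t^-10

Answer: t^-4 + t^-6 - t^-10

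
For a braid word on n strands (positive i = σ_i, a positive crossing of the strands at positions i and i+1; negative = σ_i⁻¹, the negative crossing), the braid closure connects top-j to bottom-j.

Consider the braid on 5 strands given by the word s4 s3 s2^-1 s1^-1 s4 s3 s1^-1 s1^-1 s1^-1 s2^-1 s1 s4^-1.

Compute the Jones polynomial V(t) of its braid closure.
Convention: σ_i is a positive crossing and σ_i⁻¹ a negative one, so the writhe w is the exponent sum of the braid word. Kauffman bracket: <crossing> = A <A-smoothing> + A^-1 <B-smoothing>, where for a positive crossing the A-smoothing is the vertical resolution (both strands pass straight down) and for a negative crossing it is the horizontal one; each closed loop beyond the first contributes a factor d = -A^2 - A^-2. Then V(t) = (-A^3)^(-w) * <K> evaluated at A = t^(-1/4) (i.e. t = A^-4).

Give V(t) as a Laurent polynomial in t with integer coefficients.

t - 1 + 3*t^-1 - 4*t^-2 + 4*t^-3 - 4*t^-4 + 3*t^-5 - 2*t^-6 + t^-7

Derivation:
The presented braid s4 s3 s2^-1 s1^-1 s4 s3 s1^-1 s1^-1 s1^-1 s2^-1 s1 s4^-1 on 5 strands reduces by inverse Markov moves (closure unchanged at each step):
  Deconjugate: the word is γ·β·γ⁻¹ with γ = s4 (prefix) and γ⁻¹ = s4^-1 (suffix); strip both.
Reduced to β = s3 s2^-1 s1^-1 s4 s3 s1^-1 s1^-1 s1^-1 s2^-1 s1 on 5 strands, 10 crossings.
Compute on β:
Braid: s3 s2^-1 s1^-1 s4 s3 s1^-1 s1^-1 s1^-1 s2^-1 s1 on 5 strands, 10 crossings.
Writhe w = (#positive) - (#negative) = 4 - 6 = -2.
Computing the Kauffman bracket via state sum. There are 2^10 = 1024 states.
Each crossing splits two ways (0=vertical, 1=horizontal). The state's weight is A^(#A-smoothings - #B-smoothings) * d^(loops - 1).
Tabulate the states by total A-exponent and number of loops L (A-exp: L × count):
  A^10: L=7 ×1
  A^8: L=6 ×10
  A^6: L=5 ×42, L=7 ×3
  A^4: L=4 ×95, L=6 ×24, L=8 ×1
  A^2: L=3 ×124, L=5 ×76, L=7 ×10
  A^0: L=2 ×90, L=4 ×126, L=6 ×35, L=8 ×1
  A^-2: L=1 ×28, L=3 ×116, L=5 ×61, L=7 ×5
  A^-4: L=2 ×50, L=4 ×60, L=6 ×10
  A^-6: L=1 ×5, L=3 ×29, L=5 ×11
  A^-8: L=2 ×4, L=4 ×6
  A^-10: L=3 ×1
Each group contributes A^e * Σ count * d^(L-1):
Powers of d = -A^2 - A^-2: d^2 = A^4 + 2 + A^-4; d^3 = -A^6 - 3*A^2 - 3*A^-2 - A^-6; d^4 = A^8 + 4*A^4 + 6 + 4*A^-4 + A^-8; d^5 = -A^10 - 5*A^6 - 10*A^2 - 10*A^-2 - 5*A^-6 - A^-10; d^6 = A^12 + 6*A^8 + 15*A^4 + 20 + 15*A^-4 + 6*A^-8 + A^-12; d^7 = -A^14 - 7*A^10 - 21*A^6 - 35*A^2 - 35*A^-2 - 21*A^-6 - 7*A^-10 - A^-14.
  A^10 * (d^6) = A^22 + 6*A^18 + 15*A^14 + 20*A^10 + 15*A^6 + 6*A^2 + A^-2
  A^8 * (10*d^5) = -10*A^18 - 50*A^14 - 100*A^10 - 100*A^6 - 50*A^2 - 10*A^-2
  A^6 * (42*d^4 + 3*d^6) = 3*A^18 + 60*A^14 + 213*A^10 + 312*A^6 + 213*A^2 + 60*A^-2 + 3*A^-6
  A^4 * (95*d^3 + 24*d^5 + d^7) = -A^18 - 31*A^14 - 236*A^10 - 560*A^6 - 560*A^2 - 236*A^-2 - 31*A^-6 - A^-10
  A^2 * (124*d^2 + 76*d^4 + 10*d^6) = 10*A^14 + 136*A^10 + 578*A^6 + 904*A^2 + 578*A^-2 + 136*A^-6 + 10*A^-10
  A^0 * (90*d + 126*d^3 + 35*d^5 + d^7) = -A^14 - 42*A^10 - 322*A^6 - 853*A^2 - 853*A^-2 - 322*A^-6 - 42*A^-10 - A^-14
  A^-2 * (28 + 116*d^2 + 61*d^4 + 5*d^6) = 5*A^10 + 91*A^6 + 435*A^2 + 726*A^-2 + 435*A^-6 + 91*A^-10 + 5*A^-14
  A^-4 * (50*d + 60*d^3 + 10*d^5) = -10*A^6 - 110*A^2 - 330*A^-2 - 330*A^-6 - 110*A^-10 - 10*A^-14
  A^-6 * (5 + 29*d^2 + 11*d^4) = 11*A^2 + 73*A^-2 + 129*A^-6 + 73*A^-10 + 11*A^-14
  A^-8 * (4*d + 6*d^3) = -6*A^-2 - 22*A^-6 - 22*A^-10 - 6*A^-14
  A^-10 * (d^2) = A^-6 + 2*A^-10 + A^-14
Summing the groups: <K> = A^22 - 2*A^18 + 3*A^14 - 4*A^10 + 4*A^6 - 4*A^2 + 3*A^-2 - A^-6 + A^-10
Normalise by the writhe: (-A^3)^(-w) = (-A^3)^(2) = A^6, so f(A) = A^6 * <K> = A^28 - 2*A^24 + 3*A^20 - 4*A^16 + 4*A^12 - 4*A^8 + 3*A^4 - 1 + A^-4.
Substitute A = t^(-1/4), i.e. A^e → t^(-e/4): V(t) = t - 1 + 3*t^-1 - 4*t^-2 + 4*t^-3 - 4*t^-4 + 3*t^-5 - 2*t^-6 + t^-7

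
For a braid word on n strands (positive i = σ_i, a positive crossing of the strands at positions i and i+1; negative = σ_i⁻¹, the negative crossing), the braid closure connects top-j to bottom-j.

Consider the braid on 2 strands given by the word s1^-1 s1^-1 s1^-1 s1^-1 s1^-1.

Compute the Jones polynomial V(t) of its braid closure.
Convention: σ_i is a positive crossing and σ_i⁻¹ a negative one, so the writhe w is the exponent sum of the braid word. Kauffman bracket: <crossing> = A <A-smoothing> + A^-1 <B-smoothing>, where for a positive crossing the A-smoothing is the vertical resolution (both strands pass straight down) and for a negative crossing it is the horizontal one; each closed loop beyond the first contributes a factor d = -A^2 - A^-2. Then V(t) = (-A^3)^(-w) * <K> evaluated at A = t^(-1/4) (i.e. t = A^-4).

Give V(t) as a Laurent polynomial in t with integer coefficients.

Braid: s1^-1 s1^-1 s1^-1 s1^-1 s1^-1 on 2 strands, 5 crossings.
Writhe w = (#positive) - (#negative) = 0 - 5 = -5.
State-sum expansion of <K>. There are 2^5 = 32 states.
For each crossing: s=0 is the vertical smoothing, s=1 horizontal. Crossing k contributes A^(sign_k * (1 - 2*s_k)); loop factor d = -A^2 - A^-2.
  state 00000: A-exp=-5, loops=2, term = A^-5 * d^1
  state 00001: A-exp=-3, loops=1, term = A^-3 * d^0
  state 00010: A-exp=-3, loops=1, term = A^-3 * d^0
  state 00011: A-exp=-1, loops=2, term = A^-1 * d^1
  state 00100: A-exp=-3, loops=1, term = A^-3 * d^0
  state 00101: A-exp=-1, loops=2, term = A^-1 * d^1
  state 00110: A-exp=-1, loops=2, term = A^-1 * d^1
  state 00111: A-exp=+1, loops=3, term = A^1 * d^2
  state 01000: A-exp=-3, loops=1, term = A^-3 * d^0
  state 01001: A-exp=-1, loops=2, term = A^-1 * d^1
  state 01010: A-exp=-1, loops=2, term = A^-1 * d^1
  state 01011: A-exp=+1, loops=3, term = A^1 * d^2
  state 01100: A-exp=-1, loops=2, term = A^-1 * d^1
  state 01101: A-exp=+1, loops=3, term = A^1 * d^2
  state 01110: A-exp=+1, loops=3, term = A^1 * d^2
  state 01111: A-exp=+3, loops=4, term = A^3 * d^3
  state 10000: A-exp=-3, loops=1, term = A^-3 * d^0
  state 10001: A-exp=-1, loops=2, term = A^-1 * d^1
  state 10010: A-exp=-1, loops=2, term = A^-1 * d^1
  state 10011: A-exp=+1, loops=3, term = A^1 * d^2
  state 10100: A-exp=-1, loops=2, term = A^-1 * d^1
  state 10101: A-exp=+1, loops=3, term = A^1 * d^2
  state 10110: A-exp=+1, loops=3, term = A^1 * d^2
  state 10111: A-exp=+3, loops=4, term = A^3 * d^3
  state 11000: A-exp=-1, loops=2, term = A^-1 * d^1
  state 11001: A-exp=+1, loops=3, term = A^1 * d^2
  state 11010: A-exp=+1, loops=3, term = A^1 * d^2
  state 11011: A-exp=+3, loops=4, term = A^3 * d^3
  state 11100: A-exp=+1, loops=3, term = A^1 * d^2
  state 11101: A-exp=+3, loops=4, term = A^3 * d^3
  state 11110: A-exp=+3, loops=4, term = A^3 * d^3
  state 11111: A-exp=+5, loops=5, term = A^5 * d^4
Collect the terms by A-exponent (count of states per loop number):
Powers of d = -A^2 - A^-2: d^2 = A^4 + 2 + A^-4; d^3 = -A^6 - 3*A^2 - 3*A^-2 - A^-6; d^4 = A^8 + 4*A^4 + 6 + 4*A^-4 + A^-8.
  A^5 * (d^4) = A^13 + 4*A^9 + 6*A^5 + 4*A + A^-3
  A^3 * (5*d^3) = -5*A^9 - 15*A^5 - 15*A - 5*A^-3
  A^1 * (10*d^2) = 10*A^5 + 20*A + 10*A^-3
  A^-1 * (10*d) = -10*A - 10*A^-3
  A^-3 * (5) = 5*A^-3
  A^-5 * (d) = -A^-3 - A^-7
Summing the groups: <K> = A^13 - A^9 + A^5 - A - A^-7
Normalise by the writhe: (-A^3)^(-w) = (-A^3)^(5) = -A^15, so f(A) = -A^15 * <K> = -A^28 + A^24 - A^20 + A^16 + A^8.
Substitute A = t^(-1/4), i.e. A^e → t^(-e/4): V(t) = t^-2 + t^-4 - t^-5 + t^-6 - t^-7

Answer: t^-2 + t^-4 - t^-5 + t^-6 - t^-7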